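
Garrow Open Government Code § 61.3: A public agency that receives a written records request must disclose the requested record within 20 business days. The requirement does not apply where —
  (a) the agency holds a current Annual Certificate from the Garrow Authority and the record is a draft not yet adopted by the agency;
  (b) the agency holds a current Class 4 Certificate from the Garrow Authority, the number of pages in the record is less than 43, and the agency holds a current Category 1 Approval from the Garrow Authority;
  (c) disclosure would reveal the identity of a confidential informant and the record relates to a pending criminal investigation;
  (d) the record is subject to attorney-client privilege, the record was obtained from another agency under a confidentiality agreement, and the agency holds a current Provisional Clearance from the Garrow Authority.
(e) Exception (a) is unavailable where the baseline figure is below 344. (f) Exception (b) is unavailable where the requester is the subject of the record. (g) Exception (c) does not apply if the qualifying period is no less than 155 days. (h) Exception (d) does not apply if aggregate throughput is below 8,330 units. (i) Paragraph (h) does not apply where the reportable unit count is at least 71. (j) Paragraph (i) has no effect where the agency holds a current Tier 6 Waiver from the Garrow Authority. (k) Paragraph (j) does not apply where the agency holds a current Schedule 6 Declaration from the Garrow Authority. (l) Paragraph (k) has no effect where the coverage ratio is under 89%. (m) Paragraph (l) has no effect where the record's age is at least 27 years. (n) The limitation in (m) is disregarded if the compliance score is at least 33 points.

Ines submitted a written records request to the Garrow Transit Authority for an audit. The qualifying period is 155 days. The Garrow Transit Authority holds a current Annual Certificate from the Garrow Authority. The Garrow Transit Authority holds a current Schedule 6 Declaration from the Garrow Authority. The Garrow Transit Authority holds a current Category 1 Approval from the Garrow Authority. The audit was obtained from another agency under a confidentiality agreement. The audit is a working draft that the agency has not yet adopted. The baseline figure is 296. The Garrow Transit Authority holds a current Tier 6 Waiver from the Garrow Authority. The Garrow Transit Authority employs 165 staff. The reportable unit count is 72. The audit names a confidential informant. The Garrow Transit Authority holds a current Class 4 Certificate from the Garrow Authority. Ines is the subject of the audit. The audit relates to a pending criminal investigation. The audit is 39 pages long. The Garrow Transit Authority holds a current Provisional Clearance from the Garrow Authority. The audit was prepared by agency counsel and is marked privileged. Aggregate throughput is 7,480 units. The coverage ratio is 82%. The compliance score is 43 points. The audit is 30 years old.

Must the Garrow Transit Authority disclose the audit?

Exception (a) is satisfied on its face — a current Annual Certificate is held; the audit is an unadopted draft. But applying paragraph (e): (e) operates against (a): the baseline figure is 296, below the 344 limit. So (a) is unavailable.
Exception (b)'s conditions are all satisfied: a current Class 4 Certificate is held; the number of pages in the record is 39, less than the 43 limit; a current Category 1 Approval is held. But applying paragraph (f): (f) operates against (b): Ines is the subject of the audit. Exception (b) does not apply.
Exception (c): the audit names a confidential informant; the audit relates to a pending investigation — every condition holds. However, paragraph (g) must be considered: (g) operates against (c): the qualifying period is 155 days, meeting the 155 days threshold. Exception (c) does not apply.
Exception (d)'s conditions are all satisfied: the audit is privileged; the audit was obtained under a confidentiality agreement; a current Provisional Clearance is held. Turning to paragraphs (h)–(n): (h) operates against (d): aggregate throughput is 7,480 units, below the 8,330 units limit. (i) is engaged (the reportable unit count is 72, meeting the 71 threshold), but is displaced by (j): (j) operates against (i): a current Tier 6 Waiver is held. (k) would limit (j) — a current Schedule 6 Declaration is held — but (l) sets (k) aside: (l) is triggered — the coverage ratio is 82%, under the 89% limit. (m) would limit (l) — the record's age is 30 years, meeting the 27 years threshold — but (n) sets (m) aside: (n) operates against (m): the compliance score is 43 points, meeting the 33 points threshold. Exception (d) does not apply.
No exception is made out. the Garrow Transit Authority falls within the general rule.

Yes — the Garrow Transit Authority must disclose the audit.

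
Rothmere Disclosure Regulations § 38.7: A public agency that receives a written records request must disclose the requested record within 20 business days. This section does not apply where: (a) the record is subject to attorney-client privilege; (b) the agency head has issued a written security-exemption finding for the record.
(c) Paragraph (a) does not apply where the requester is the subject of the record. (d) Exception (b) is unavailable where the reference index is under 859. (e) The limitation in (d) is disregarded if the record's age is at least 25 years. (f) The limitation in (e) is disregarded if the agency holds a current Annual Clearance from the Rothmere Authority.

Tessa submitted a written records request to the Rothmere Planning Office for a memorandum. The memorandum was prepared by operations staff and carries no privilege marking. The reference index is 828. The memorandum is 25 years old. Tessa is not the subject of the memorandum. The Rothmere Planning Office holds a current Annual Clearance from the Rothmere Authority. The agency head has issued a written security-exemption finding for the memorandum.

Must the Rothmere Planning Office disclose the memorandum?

Yes — the Rothmere Planning Office must disclose the memorandum.

Exception (a) does not apply: the memorandum carries no privilege marking.
Exception (b) is satisfied on its face — a written security-exemption finding has been issued. But: (d) operates against (b): the reference index is 828, under the 859 limit. (e) applies (the record's age is 25 years, meeting the 25 years threshold), but yields to (f): (f) is triggered — a current Annual Clearance is held. (b) is therefore removed.
No exception applies. The general rule governs.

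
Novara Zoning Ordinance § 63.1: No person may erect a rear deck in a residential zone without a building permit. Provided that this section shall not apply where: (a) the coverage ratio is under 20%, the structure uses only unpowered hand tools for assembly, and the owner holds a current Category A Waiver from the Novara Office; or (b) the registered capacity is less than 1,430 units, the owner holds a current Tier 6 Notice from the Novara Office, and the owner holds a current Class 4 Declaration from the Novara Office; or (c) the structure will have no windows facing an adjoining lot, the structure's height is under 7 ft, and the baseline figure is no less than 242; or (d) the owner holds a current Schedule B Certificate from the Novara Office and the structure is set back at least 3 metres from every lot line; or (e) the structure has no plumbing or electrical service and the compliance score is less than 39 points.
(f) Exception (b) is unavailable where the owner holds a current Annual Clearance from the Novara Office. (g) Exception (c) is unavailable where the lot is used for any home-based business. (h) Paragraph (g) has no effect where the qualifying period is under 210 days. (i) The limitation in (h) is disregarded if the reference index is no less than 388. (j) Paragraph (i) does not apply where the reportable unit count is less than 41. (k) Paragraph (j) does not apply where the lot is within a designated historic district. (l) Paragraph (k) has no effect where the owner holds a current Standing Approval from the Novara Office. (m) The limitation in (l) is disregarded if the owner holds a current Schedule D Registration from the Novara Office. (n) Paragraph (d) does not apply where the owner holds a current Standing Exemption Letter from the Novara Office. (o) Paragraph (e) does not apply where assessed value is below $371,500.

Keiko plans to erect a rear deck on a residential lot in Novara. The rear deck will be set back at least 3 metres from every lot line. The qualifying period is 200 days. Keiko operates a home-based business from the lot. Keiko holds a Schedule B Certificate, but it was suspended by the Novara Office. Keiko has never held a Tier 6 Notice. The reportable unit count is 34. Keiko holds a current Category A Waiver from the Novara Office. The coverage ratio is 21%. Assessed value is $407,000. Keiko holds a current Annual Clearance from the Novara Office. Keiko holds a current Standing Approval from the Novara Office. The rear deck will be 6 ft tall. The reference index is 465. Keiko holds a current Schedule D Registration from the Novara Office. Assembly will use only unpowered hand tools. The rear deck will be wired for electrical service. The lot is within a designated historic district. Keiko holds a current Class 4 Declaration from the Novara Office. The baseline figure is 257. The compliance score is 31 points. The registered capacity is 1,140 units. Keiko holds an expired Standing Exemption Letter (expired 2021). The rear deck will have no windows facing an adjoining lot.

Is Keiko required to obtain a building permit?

Yes — Keiko must obtain a building permit.

Exception (a) does not apply: the coverage ratio is 21%, not under 20%.
Exception (b) fails — there is no Tier 6 Notice in force.
All of (c)'s requirements are met (no windows face an adjoining lot; the structure's height is 6 ft, under the 7 ft limit; the baseline figure is 257, meeting the 242 threshold). However, paragraphs (g)–(m) must be considered: (g) operates against (c): a home-based business operates on the lot. (h) is triggered (the qualifying period is 200 days, under the 210 days limit), but is displaced by (i): (i) operates against (h): the reference index is 465, meeting the 388 threshold. (j) is engaged (the reportable unit count is 34, less than the 41 limit), but yields to (k): (k) operates — the lot is in a historic district. (l) would limit (k) — a current Standing Approval is held — but (m) sets (l) aside: (m) operates against (l): a current Schedule D Registration is held. (c) is therefore removed.
Exception (d) fails — no current Schedule B Certificate is held.
Exception (e) does not apply: electrical service is planned.
No exception is made out. Keiko falls within the general rule.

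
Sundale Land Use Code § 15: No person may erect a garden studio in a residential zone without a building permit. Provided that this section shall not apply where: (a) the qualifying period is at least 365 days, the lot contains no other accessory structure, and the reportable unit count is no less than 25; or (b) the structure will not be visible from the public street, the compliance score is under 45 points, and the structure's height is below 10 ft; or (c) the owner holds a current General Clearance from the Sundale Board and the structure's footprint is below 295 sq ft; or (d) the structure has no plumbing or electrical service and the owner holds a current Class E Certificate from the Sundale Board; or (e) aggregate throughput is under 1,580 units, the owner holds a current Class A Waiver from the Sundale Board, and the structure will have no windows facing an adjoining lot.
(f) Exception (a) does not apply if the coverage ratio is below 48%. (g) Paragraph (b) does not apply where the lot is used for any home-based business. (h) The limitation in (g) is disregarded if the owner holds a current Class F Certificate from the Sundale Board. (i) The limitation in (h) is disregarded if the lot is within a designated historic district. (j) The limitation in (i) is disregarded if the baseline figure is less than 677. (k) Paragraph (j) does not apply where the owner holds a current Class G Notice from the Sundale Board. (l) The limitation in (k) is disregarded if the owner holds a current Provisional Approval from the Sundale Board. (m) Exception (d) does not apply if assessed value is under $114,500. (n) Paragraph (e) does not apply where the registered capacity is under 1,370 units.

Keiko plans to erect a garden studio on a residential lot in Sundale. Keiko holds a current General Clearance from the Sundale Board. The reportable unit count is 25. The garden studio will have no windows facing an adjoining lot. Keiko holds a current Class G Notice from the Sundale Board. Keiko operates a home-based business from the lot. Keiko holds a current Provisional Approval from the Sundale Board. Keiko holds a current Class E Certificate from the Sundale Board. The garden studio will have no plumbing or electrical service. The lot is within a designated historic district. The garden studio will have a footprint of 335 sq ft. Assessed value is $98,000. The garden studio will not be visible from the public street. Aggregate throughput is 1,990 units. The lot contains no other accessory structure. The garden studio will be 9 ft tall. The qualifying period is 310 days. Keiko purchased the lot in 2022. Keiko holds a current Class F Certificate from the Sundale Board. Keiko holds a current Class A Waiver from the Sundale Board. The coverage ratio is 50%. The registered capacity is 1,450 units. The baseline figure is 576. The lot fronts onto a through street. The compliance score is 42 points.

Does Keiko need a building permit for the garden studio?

No — exception (b) applies; Keiko does not need a building permit.

Exception (a) requires that the qualifying period is at least 365 days; but the qualifying period is 310 days, short of 365 days, so (a) is unavailable.
Exception (b)'s conditions are all satisfied: the structure will not be visible from the street; the compliance score is 42 points, under the 45 points limit; the structure's height is 9 ft, below the 10 ft limit. As to paragraphs (g)–(l): (g) would limit (b) — a home-based business operates on the lot — but (h) sets (g) aside: (h) operates against (g): a current Class F Certificate is held. (i) is triggered (the lot is in a historic district), but is overridden by (j): (j) operates against (i): the baseline figure is 576, less than the 677 limit. (k) would limit (j) — a current Class G Notice is held — but (l) sets (k) aside: (l) operates against (k): a current Provisional Approval is held. So (b) applies.
Exception (c) does not apply: the structure's footprint is 335 sq ft, not below 295 sq ft.
Exception (d): there is no plumbing or electrical service; a current Class E Certificate is held — every condition holds. But applying paragraph (m): (m) is triggered — assessed value is $98,000, under the $114,500 limit. (d) is therefore removed.
Exception (e) does not apply: aggregate throughput is 1,990 units, not under 1,580 units.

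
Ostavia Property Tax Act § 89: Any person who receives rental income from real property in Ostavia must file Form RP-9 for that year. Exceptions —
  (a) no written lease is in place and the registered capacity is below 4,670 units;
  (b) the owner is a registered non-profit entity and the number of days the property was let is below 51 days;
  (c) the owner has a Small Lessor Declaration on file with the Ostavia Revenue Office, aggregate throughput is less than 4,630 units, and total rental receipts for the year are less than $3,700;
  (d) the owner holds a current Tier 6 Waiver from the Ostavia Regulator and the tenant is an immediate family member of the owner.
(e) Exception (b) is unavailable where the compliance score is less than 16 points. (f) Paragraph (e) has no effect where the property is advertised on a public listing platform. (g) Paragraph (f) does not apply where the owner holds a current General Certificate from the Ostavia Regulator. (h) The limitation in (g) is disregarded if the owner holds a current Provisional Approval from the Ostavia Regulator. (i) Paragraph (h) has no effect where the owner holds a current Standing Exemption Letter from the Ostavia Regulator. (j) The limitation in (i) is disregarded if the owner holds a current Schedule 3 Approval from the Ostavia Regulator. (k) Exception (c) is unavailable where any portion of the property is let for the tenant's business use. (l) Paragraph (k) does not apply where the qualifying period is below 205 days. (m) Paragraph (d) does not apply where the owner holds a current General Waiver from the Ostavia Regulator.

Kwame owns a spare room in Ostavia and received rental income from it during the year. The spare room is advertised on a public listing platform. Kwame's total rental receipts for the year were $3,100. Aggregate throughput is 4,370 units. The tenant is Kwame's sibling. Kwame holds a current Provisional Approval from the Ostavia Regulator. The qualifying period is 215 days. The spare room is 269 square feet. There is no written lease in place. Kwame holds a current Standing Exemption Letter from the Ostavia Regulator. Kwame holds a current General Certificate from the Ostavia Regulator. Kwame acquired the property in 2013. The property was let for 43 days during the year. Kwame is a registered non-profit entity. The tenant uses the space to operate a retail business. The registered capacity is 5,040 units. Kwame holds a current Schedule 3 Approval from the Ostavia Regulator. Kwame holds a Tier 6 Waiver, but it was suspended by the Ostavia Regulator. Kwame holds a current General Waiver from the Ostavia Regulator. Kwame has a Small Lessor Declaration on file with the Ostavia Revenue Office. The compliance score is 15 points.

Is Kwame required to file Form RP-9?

Exception (a) requires that the registered capacity is below 4,670 units; but the registered capacity is 5,040 units, not below 4,670 units, so (a) is unavailable.
All of (b)'s requirements are met (Kwame is a registered non-profit; the number of days the property was let is 43 days, below the 51 days limit). As to paragraphs (e)–(j): (e) operates (the compliance score is 15 points, less than the 16 points limit), but yields to (f): (f) is triggered — the property is publicly advertised. (g) would limit (f) — a current General Certificate is held — but (h) sets (g) aside: (h) operates against (g): a current Provisional Approval is held. (i) would limit (h) — a current Standing Exemption Letter is held — but (j) sets (i) aside: (j) is engaged — a current Schedule 3 Approval is held. Exception (b) stands.
All of (c)'s requirements are met (a Small Lessor Declaration is on file; aggregate throughput is 4,370 units, less than the 4,630 units limit; total rental receipts for the year are $3,100, less than the $3,700 limit). But applying paragraphs (k)–(l): (k) operates against (c): the space is let for business use. (l), which would lift (k), is not triggered — the qualifying period is 215 days, not below 205 days. (c) is therefore removed.
Exception (d) requires that the owner holds a current Tier 6 Waiver from the Ostavia Regulator; but there is no Tier 6 Waiver in force, so (d) is unavailable.

No — exception (b) applies; Kwame is not required to file Form RP-9.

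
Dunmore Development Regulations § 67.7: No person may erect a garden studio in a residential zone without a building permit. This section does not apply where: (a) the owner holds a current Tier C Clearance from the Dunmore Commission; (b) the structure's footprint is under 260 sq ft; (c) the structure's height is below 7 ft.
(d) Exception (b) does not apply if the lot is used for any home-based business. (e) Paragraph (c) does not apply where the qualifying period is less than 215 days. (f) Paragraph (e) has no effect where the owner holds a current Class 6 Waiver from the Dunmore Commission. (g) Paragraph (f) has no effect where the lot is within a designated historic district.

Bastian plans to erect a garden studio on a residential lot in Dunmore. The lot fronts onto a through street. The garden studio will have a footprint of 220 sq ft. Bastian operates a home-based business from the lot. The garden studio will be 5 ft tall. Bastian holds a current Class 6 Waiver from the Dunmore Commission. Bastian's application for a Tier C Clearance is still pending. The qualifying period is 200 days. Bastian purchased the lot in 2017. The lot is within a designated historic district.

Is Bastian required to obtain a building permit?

Yes — Bastian must obtain a building permit.

Exception (a) requires that the owner holds a current Tier C Clearance from the Dunmore Commission; but the Tier C Clearance is not current, so (a) is unavailable.
Exception (b) is satisfied on its face — the structure's footprint is 220 sq ft, under the 260 sq ft limit. But applying paragraph (d): (d) operates against (b): a home-based business operates on the lot. (b) is therefore removed.
All of (c)'s requirements are met (the structure's height is 5 ft, below the 7 ft limit). Turning to paragraphs (e)–(g): (e) is engaged — the qualifying period is 200 days, less than the 215 days limit. (f) operates (a current Class 6 Waiver is held), but is displaced by (g): (g) is engaged — the lot is in a historic district. Exception (c) does not apply.
Every exception is unavailable, so the rule governs.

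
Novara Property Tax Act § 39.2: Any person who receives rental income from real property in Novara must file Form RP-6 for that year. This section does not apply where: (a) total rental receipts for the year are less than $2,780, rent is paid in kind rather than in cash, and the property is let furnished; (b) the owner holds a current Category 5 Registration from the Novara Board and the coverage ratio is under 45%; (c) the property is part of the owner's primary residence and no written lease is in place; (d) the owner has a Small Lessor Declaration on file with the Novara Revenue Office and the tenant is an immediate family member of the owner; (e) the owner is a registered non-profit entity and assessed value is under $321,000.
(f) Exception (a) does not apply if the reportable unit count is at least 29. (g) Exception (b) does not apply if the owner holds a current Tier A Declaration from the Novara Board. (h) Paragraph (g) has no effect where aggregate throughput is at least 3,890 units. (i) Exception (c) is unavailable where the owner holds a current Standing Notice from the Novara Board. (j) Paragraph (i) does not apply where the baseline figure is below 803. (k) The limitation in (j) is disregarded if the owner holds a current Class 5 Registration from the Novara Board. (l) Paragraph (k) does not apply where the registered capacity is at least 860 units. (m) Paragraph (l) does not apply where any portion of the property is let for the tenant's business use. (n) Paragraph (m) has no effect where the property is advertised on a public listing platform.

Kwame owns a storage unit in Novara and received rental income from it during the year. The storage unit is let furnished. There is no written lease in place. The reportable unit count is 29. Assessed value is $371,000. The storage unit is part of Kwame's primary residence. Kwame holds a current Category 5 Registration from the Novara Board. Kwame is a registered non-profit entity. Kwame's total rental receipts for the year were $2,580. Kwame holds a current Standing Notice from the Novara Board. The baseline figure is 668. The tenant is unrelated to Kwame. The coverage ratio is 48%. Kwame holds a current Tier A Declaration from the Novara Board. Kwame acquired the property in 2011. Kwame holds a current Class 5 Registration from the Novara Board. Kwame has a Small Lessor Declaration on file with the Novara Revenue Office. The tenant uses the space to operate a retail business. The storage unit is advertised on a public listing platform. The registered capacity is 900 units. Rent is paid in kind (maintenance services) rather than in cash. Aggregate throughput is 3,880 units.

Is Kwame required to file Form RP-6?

Exception (a): total rental receipts for the year are $2,580, less than the $2,780 limit; rent is paid in kind; the property is let furnished — every condition holds. But applying paragraph (f): (f) operates — the reportable unit count is 29, meeting the 29 threshold. (a) is therefore removed.
Exception (b) requires that the coverage ratio is under 45%; but the coverage ratio is 48%, not under 45%, so (b) is unavailable.
Exception (c) is satisfied on its face — the storage unit is part of the primary residence; there is no written lease. Applying paragraphs (i)–(n): (i) would limit (c) — a current Standing Notice is held — but (j) sets (i) aside: (j) is triggered — the baseline figure is 668, below the 803 limit. (k) applies (a current Class 5 Registration is held), but yields to (l): (l) operates against (k): the registered capacity is 900 units, meeting the 860 units threshold. (m) is engaged (the space is let for business use), but is itself disapplied by (n): (n) applies — the property is publicly advertised. So (c) applies.
Exception (d) requires that the tenant is an immediate family member of the owner; but the tenant is unrelated to the owner, so (d) is unavailable.
Exception (e) requires that assessed value is under $321,000; but assessed value is $371,000, not under $321,000, so (e) is unavailable.

No — exception (c) applies; Kwame is not required to file Form RP-6.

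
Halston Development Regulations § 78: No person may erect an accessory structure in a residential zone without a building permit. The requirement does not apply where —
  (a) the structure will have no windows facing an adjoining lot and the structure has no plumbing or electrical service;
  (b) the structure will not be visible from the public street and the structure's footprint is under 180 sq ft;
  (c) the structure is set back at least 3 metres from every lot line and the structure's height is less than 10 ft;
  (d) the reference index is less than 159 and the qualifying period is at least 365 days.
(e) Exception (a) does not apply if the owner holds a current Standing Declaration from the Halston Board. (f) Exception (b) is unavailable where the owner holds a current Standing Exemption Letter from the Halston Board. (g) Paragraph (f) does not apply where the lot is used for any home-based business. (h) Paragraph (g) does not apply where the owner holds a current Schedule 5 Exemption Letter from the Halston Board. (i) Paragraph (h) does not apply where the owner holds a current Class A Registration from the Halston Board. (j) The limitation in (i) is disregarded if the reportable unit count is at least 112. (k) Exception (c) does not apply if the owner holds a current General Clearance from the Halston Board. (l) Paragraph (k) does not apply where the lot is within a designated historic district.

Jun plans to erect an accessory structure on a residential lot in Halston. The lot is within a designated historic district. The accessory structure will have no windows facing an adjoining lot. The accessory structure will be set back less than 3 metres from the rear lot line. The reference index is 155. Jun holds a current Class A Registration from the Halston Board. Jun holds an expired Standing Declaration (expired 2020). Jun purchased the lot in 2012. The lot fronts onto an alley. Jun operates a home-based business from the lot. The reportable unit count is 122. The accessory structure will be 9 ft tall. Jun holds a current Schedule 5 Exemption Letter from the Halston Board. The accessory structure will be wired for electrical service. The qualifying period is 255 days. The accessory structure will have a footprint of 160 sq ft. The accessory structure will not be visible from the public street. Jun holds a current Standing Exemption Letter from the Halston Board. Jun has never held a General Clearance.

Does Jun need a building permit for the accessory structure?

Exception (a) fails — electrical service is planned.
Exception (b): the structure will not be visible from the street; the structure's footprint is 160 sq ft, under the 180 sq ft limit — every condition holds. But: (f) operates against (b): a current Standing Exemption Letter is held. (g) would limit (f) — a home-based business operates on the lot — but (h) sets (g) aside: (h) operates against (g): a current Schedule 5 Exemption Letter is held. (i) would limit (h) — a current Class A Registration is held — but (j) sets (i) aside: (j) operates — the reportable unit count is 122, meeting the 112 threshold. Exception (b) does not apply.
Exception (c) does not apply: the rear setback is under 3 m.
Exception (d) requires that the qualifying period is at least 365 days; but the qualifying period is 255 days, short of 365 days, so (d) is unavailable.
No exception applies. The general rule governs.

Yes — Jun must obtain a building permit.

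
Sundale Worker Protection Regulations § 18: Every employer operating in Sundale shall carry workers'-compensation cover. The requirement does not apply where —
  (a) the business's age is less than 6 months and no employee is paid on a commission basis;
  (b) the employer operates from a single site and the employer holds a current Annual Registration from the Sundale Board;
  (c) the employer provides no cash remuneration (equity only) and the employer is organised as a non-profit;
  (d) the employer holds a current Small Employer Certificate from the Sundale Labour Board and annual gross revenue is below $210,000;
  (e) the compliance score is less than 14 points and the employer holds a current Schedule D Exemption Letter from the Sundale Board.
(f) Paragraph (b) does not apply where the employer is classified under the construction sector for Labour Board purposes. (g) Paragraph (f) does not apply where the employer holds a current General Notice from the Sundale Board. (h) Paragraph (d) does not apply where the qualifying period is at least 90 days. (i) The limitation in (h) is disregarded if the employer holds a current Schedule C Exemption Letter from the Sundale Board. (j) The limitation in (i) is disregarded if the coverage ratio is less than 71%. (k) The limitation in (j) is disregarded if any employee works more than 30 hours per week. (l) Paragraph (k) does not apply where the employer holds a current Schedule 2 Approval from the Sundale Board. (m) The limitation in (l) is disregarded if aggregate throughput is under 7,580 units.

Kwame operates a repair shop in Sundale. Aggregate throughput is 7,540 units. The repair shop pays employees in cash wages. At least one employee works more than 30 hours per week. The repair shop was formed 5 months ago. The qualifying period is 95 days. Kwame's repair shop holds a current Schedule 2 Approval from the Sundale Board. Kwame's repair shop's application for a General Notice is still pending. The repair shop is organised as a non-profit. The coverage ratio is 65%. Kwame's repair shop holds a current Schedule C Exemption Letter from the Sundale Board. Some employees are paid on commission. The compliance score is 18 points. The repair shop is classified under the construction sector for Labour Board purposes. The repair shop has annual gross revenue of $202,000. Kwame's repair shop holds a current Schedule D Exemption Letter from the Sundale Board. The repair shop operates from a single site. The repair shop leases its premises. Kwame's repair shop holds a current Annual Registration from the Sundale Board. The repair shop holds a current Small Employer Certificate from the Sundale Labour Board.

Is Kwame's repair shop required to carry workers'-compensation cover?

No — exception (d) applies; Kwame's repair shop is not required to carry workers'-compensation cover.

Exception (a) fails — some employees are paid on commission.
Exception (b) is satisfied on its face — the employer operates from a single site; a current Annual Registration is held. However, paragraphs (f)–(g) must be considered: (f) operates against (b): the repair shop is classified under the construction sector. (g) is not engaged (there is no General Notice in force), so (f) stands. (b) is therefore removed.
Exception (c) fails — employees are paid cash wages.
Exception (d)'s conditions are all satisfied: a current Small Employer Certificate is held; annual gross revenue is $202,000, below the $210,000 limit. Under paragraphs (h)–(m): (h) applies (the qualifying period is 95 days, meeting the 90 days threshold), but is overridden by (i): (i) operates against (h): a current Schedule C Exemption Letter is held. (j) would limit (i) — the coverage ratio is 65%, less than the 71% limit — but (k) sets (j) aside: (k) operates against (j): at least one employee exceeds 30 hours/week. (l) would limit (k) — a current Schedule 2 Approval is held — but (m) sets (l) aside: (m) operates against (l): aggregate throughput is 7,540 units, under the 7,580 units limit. Exception (d) stands.
Exception (e) does not apply: the compliance score is 18 points, not less than 14 points.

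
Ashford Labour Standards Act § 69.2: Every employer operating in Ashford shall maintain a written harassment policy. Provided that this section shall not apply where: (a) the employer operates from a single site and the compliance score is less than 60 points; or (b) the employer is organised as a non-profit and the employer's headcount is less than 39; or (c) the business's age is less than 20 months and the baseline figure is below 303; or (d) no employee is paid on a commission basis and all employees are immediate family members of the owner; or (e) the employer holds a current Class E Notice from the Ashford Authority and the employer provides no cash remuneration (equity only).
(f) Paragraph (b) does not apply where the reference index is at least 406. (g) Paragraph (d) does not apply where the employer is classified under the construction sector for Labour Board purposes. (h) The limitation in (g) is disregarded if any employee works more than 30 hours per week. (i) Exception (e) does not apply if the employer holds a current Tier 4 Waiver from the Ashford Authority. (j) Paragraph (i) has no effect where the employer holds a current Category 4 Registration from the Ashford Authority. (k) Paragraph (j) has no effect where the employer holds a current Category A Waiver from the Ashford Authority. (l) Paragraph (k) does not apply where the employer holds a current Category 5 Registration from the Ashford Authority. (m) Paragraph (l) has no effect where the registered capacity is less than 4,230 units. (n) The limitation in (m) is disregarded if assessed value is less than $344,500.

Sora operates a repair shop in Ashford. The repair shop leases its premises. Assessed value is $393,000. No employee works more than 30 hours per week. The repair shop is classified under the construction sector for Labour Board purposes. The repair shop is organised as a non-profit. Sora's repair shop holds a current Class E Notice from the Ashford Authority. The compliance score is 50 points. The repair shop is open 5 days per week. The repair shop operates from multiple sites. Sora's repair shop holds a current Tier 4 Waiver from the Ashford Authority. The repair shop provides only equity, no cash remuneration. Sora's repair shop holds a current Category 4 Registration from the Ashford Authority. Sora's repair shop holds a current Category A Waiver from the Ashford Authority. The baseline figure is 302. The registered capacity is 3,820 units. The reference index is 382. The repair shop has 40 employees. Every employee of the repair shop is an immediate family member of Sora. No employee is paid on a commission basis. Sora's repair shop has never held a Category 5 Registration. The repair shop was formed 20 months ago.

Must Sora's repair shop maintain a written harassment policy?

Yes — Sora's repair shop must maintain a written harassment policy.

Exception (a) requires that the employer operates from a single site; but the employer operates from multiple sites, so (a) is unavailable.
Exception (b) does not apply: the employer's headcount is 40, not less than 39.
Exception (c) fails — the business's age is 20 months, not less than 20 months.
Exception (d) is satisfied on its face — no employee is paid on commission; every employee is an immediate family member. But: (g) is triggered — the repair shop is classified under the construction sector. (h) is inapplicable (no employee exceeds 30 hours/week), so (g) stands. So (d) is unavailable.
Exception (e)'s conditions are all satisfied: a current Class E Notice is held; remuneration is equity-only. Turning to paragraphs (i)–(n): (i) is triggered — a current Tier 4 Waiver is held. (j) would limit (i) — a current Category 4 Registration is held — but (k) sets (j) aside: (k) operates against (j): a current Category A Waiver is held. (l), which would lift (k), is inapplicable — there is no Category 5 Registration in force. (e) is therefore removed.
No exception applies. The general rule governs.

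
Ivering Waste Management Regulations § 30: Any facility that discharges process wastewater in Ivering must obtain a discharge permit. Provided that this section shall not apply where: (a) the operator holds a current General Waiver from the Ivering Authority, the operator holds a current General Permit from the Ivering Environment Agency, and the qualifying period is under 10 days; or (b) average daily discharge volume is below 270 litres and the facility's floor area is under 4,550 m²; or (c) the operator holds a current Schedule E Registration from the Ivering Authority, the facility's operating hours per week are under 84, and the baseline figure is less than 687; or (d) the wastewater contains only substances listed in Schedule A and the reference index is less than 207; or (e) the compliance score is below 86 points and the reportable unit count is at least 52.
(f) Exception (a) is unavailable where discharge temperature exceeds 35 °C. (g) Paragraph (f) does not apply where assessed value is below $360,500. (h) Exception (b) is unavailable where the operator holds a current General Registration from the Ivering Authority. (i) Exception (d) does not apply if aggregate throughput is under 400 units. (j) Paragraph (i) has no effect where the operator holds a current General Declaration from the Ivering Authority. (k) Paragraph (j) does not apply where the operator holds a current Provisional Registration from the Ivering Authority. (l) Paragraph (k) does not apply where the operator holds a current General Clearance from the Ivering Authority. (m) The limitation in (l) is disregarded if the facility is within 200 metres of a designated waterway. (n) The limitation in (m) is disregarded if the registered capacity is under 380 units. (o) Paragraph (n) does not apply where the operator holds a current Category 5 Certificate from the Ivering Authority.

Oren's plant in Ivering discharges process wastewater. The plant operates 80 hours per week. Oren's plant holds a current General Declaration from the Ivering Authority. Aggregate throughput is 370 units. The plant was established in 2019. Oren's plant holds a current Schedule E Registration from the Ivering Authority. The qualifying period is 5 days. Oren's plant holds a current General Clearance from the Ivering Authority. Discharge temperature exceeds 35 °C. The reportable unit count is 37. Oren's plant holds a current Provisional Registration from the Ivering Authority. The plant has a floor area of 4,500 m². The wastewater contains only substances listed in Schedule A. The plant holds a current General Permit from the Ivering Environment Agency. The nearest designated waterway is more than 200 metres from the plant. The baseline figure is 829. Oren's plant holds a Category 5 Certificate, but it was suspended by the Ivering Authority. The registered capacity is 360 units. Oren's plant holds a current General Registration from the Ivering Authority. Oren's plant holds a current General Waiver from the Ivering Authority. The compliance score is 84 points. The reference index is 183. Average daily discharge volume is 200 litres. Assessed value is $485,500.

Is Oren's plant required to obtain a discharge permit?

Exception (a) is satisfied on its face — a current General Waiver is held; a current General Permit is held; the qualifying period is 5 days, under the 10 days limit. But applying paragraphs (f)–(g): (f) operates — discharge temperature exceeds 35 °C. (g) is inapplicable (assessed value is $485,500, not below $360,500), so (f) stands. So (a) is unavailable.
Exception (b): average daily discharge volume is 200 litres, below the 270 litres limit; the facility's floor area is 4,500 m², under the 4,550 m² limit — every condition holds. But: (h) operates against (b): a current General Registration is held. So (b) is unavailable.
Exception (c) does not apply: the baseline figure is 829, not less than 687.
Exception (d) is satisfied on its face — the wastewater is Schedule-A-only; the reference index is 183, less than the 207 limit. Under paragraphs (i)–(o): (i) would limit (d) — aggregate throughput is 370 units, under the 400 units limit — but (j) sets (i) aside: (j) operates against (i): a current General Declaration is held. (k) operates (a current Provisional Registration is held), but is itself disapplied by (l): (l) applies — a current General Clearance is held. (m), which would lift (l), is not triggered — the plant is more than 200 m from any designated waterway. Exception (d) stands.
Exception (e) fails — the reportable unit count is 37, short of 52.

No — exception (d) applies; Oren's plant is not required to obtain a discharge permit.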